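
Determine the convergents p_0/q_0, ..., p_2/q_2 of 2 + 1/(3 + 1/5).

2/1, 7/3, 37/16

Using the convergent recurrence p_i = a_i*p_{i-1} + p_{i-2}, q_i = a_i*q_{i-1} + q_{i-2} with p_{-2}=0, p_{-1}=1, q_{-2}=1, q_{-1}=0:
  i=0: a_0=2, p_0 = 2*1 + 0 = 2, q_0 = 2*0 + 1 = 1.
  i=1: a_1=3, p_1 = 3*2 + 1 = 7, q_1 = 3*1 + 0 = 3.
  i=2: a_2=5, p_2 = 5*7 + 2 = 37, q_2 = 5*3 + 1 = 16.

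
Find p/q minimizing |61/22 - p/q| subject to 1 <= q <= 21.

36/13

Expand x = 61/22 as a continued fraction with the Euclidean algorithm:
  61 = 2*22 + 17, so a_0 = 2.
  22 = 1*17 + 5, so a_1 = 1.
  17 = 3*5 + 2, so a_2 = 3.
  5 = 2*2 + 1, so a_3 = 2.
  2 = 2*1 + 0, so a_4 = 2.
so x = [2; 1, 3, 2, 2].
Convergents (p_i = a_i*p_{i-1} + p_{i-2}, q_i = a_i*q_{i-1} + q_{i-2} with p_{-2}=0, p_{-1}=1, q_{-2}=1, q_{-1}=0), until the denominator exceeds 21:
  i=0: a_0=2, p_0 = 2*1 + 0 = 2, q_0 = 2*0 + 1 = 1.
  i=1: a_1=1, p_1 = 1*2 + 1 = 3, q_1 = 1*1 + 0 = 1.
  i=2: a_2=3, p_2 = 3*3 + 2 = 11, q_2 = 3*1 + 1 = 4.
  i=3: a_3=2, p_3 = 2*11 + 3 = 25, q_3 = 2*4 + 1 = 9.
  i=4: a_4=2, p_4 = 2*25 + 11 = 61, q_4 = 2*9 + 4 = 22.
q_4 = 22 > 21, so the last convergent with denominator <= 21 is p_3/q_3 = 25/9.
The closest fraction with denominator <= 21 is either p_3/q_3 or the intermediate fraction (k*p_3 + p_2)/(k*q_3 + q_2) with the largest k >= 1 whose denominator stays <= 21; these approach x as k grows, and every other convergent or intermediate fraction in range is farther away.
Largest k: floor((21 - q_2)/q_3) = floor((21 - 4)/9) = 1.
That gives (1*25 + 11)/(1*9 + 4) = 36/13.
Compare the errors: |x - 25/9| = |61*9 - 25*22|/(22*9) = 1/198, and |x - 36/13| = |61*13 - 36*22|/(22*13) = 1/286.
Cross-multiplying, 1*198 = 198 < 286 = 1*286, so 1/286 is smaller: the intermediate fraction 36/13 is closer to x than 25/9.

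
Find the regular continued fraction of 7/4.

Run the Euclidean algorithm on 7 and 4; the successive quotients are the partial quotients a_0, a_1, ... (each step inverts the fractional part left over by the previous one):
  7 = 1*4 + 3, so a_0 = 1.
  4 = 1*3 + 1, so a_1 = 1.
  3 = 3*1 + 0, so a_2 = 3.
The remainder reaches 0 after 3 divisions, so the expansion has 3 partial quotients, read off in order.

[1; 1, 3]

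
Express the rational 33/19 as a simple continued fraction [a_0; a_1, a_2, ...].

[1; 1, 2, 1, 4]

Run the Euclidean algorithm on 33 and 19; the successive quotients are the partial quotients a_0, a_1, ... (each step inverts the fractional part left over by the previous one):
  33 = 1*19 + 14, so a_0 = 1.
  19 = 1*14 + 5, so a_1 = 1.
  14 = 2*5 + 4, so a_2 = 2.
  5 = 1*4 + 1, so a_3 = 1.
  4 = 4*1 + 0, so a_4 = 4.
The remainder reaches 0 after 5 divisions, so the expansion has 5 partial quotients, read off in order.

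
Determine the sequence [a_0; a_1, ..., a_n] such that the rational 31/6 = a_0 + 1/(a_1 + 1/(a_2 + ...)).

Run the Euclidean algorithm on 31 and 6; the successive quotients are the partial quotients a_0, a_1, ... (each step inverts the fractional part left over by the previous one):
  31 = 5*6 + 1, so a_0 = 5.
  6 = 6*1 + 0, so a_1 = 6.
The remainder reaches 0 after 2 divisions, so the expansion has 2 partial quotients, read off in order.

[5; 6]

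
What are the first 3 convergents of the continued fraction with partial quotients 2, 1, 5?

Using the convergent recurrence p_i = a_i*p_{i-1} + p_{i-2}, q_i = a_i*q_{i-1} + q_{i-2} with p_{-2}=0, p_{-1}=1, q_{-2}=1, q_{-1}=0:
  i=0: a_0=2, p_0 = 2*1 + 0 = 2, q_0 = 2*0 + 1 = 1.
  i=1: a_1=1, p_1 = 1*2 + 1 = 3, q_1 = 1*1 + 0 = 1.
  i=2: a_2=5, p_2 = 5*3 + 2 = 17, q_2 = 5*1 + 1 = 6.

2/1, 3/1, 17/6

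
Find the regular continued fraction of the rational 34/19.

Run the Euclidean algorithm on 34 and 19; the successive quotients are the partial quotients a_0, a_1, ... (each step inverts the fractional part left over by the previous one):
  34 = 1*19 + 15, so a_0 = 1.
  19 = 1*15 + 4, so a_1 = 1.
  15 = 3*4 + 3, so a_2 = 3.
  4 = 1*3 + 1, so a_3 = 1.
  3 = 3*1 + 0, so a_4 = 3.
The remainder reaches 0 after 5 divisions, so the expansion has 5 partial quotients, read off in order.

[1; 1, 3, 1, 3]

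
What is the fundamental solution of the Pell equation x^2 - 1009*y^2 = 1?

First expand sqrt(1009) as a continued fraction. With x_i = (sqrt(1009) + m_i)/d_i and (m_0, d_0) = (0, 1): a_0 = floor(sqrt(1009)) = 31, since 31^2 = 961 <= 1009 < 1024 = 32^2.
Iterate m_{i+1} = d_i*a_i - m_i, d_{i+1} = (1009 - m_{i+1}^2)/d_i, a_{i+1} = floor((a_0 + m_{i+1})/d_{i+1}):
  m_1 = 1*31 - 0 = 31, d_1 = (1009 - 31^2)/1 = 48/1 = 48, a_1 = floor((31 + 31)/48) = 1.
  m_2 = 48*1 - 31 = 17, d_2 = (1009 - 17^2)/48 = 720/48 = 15, a_2 = floor((31 + 17)/15) = 3.
  m_3 = 15*3 - 17 = 28, d_3 = (1009 - 28^2)/15 = 225/15 = 15, a_3 = floor((31 + 28)/15) = 3.
  m_4 = 15*3 - 28 = 17, d_4 = (1009 - 17^2)/15 = 720/15 = 48, a_4 = floor((31 + 17)/48) = 1.
  m_5 = 48*1 - 17 = 31, d_5 = (1009 - 31^2)/48 = 48/48 = 1, a_5 = floor((31 + 31)/1) = 62.
  m_6 = 1*62 - 31 = 31, d_6 = (1009 - 31^2)/1 = 48/1 = 48: (m_6, d_6) = (m_1, d_1) = (31, 48), so from here the quotients repeat a_1, ..., a_5; the period length is 5.
So sqrt(1009) = [31; (1, 3, 3, 1, 62)] with period length k = 5.
k is odd, so (p_{k-1}, q_{k-1}) only solves x^2 - 1009y^2 = -1 and the fundamental solution of x^2 - 1009y^2 = 1 is (p_{2k-1}, q_{2k-1}) = (p_9, q_9); compute convergents through index 9, running through the period twice.
Convergents (p_i = a_i*p_{i-1} + p_{i-2}, q_i = a_i*q_{i-1} + q_{i-2} with p_{-2}=0, p_{-1}=1, q_{-2}=1, q_{-1}=0):
  i=0: a_0=31, p_0 = 31*1 + 0 = 31, q_0 = 31*0 + 1 = 1.
  i=1: a_1=1, p_1 = 1*31 + 1 = 32, q_1 = 1*1 + 0 = 1.
  i=2: a_2=3, p_2 = 3*32 + 31 = 127, q_2 = 3*1 + 1 = 4.
  i=3: a_3=3, p_3 = 3*127 + 32 = 413, q_3 = 3*4 + 1 = 13.
  i=4: a_4=1, p_4 = 1*413 + 127 = 540, q_4 = 1*13 + 4 = 17.
  i=5: a_5=62, p_5 = 62*540 + 413 = 33893, q_5 = 62*17 + 13 = 1067.
  i=6: a_6=1, p_6 = 1*33893 + 540 = 34433, q_6 = 1*1067 + 17 = 1084.
  i=7: a_7=3, p_7 = 3*34433 + 33893 = 137192, q_7 = 3*1084 + 1067 = 4319.
  i=8: a_8=3, p_8 = 3*137192 + 34433 = 446009, q_8 = 3*4319 + 1084 = 14041.
  i=9: a_9=1, p_9 = 1*446009 + 137192 = 583201, q_9 = 1*14041 + 4319 = 18360.
Indeed p_4^2 - 1009*q_4^2 = 291600 - 291601 = -1, not +1.
Check: 583201^2 - 1009*18360^2 = 340123406401 - 340123406400 = 1, so (x, y) = (583201, 18360) solves the equation, and by the theorem it is the least positive solution.

(x, y) = (583201, 18360)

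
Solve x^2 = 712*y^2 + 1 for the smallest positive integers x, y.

(x, y) = (1601, 60)

First expand sqrt(712) as a continued fraction. With x_i = (sqrt(712) + m_i)/d_i and (m_0, d_0) = (0, 1): a_0 = floor(sqrt(712)) = 26, since 26^2 = 676 <= 712 < 729 = 27^2.
Iterate m_{i+1} = d_i*a_i - m_i, d_{i+1} = (712 - m_{i+1}^2)/d_i, a_{i+1} = floor((a_0 + m_{i+1})/d_{i+1}):
  m_1 = 1*26 - 0 = 26, d_1 = (712 - 26^2)/1 = 36/1 = 36, a_1 = floor((26 + 26)/36) = 1.
  m_2 = 36*1 - 26 = 10, d_2 = (712 - 10^2)/36 = 612/36 = 17, a_2 = floor((26 + 10)/17) = 2.
  m_3 = 17*2 - 10 = 24, d_3 = (712 - 24^2)/17 = 136/17 = 8, a_3 = floor((26 + 24)/8) = 6.
  m_4 = 8*6 - 24 = 24, d_4 = (712 - 24^2)/8 = 136/8 = 17, a_4 = floor((26 + 24)/17) = 2.
  m_5 = 17*2 - 24 = 10, d_5 = (712 - 10^2)/17 = 612/17 = 36, a_5 = floor((26 + 10)/36) = 1.
  m_6 = 36*1 - 10 = 26, d_6 = (712 - 26^2)/36 = 36/36 = 1, a_6 = floor((26 + 26)/1) = 52.
  m_7 = 1*52 - 26 = 26, d_7 = (712 - 26^2)/1 = 36/1 = 36: (m_7, d_7) = (m_1, d_1) = (26, 36), so from here the quotients repeat a_1, ..., a_6; the period length is 6.
So sqrt(712) = [26; (1, 2, 6, 2, 1, 52)] with period length k = 6.
k is even, so the fundamental solution of x^2 - 712y^2 = 1 is (p_{k-1}, q_{k-1}) = (p_5, q_5); compute convergents through index 5.
Convergents (p_i = a_i*p_{i-1} + p_{i-2}, q_i = a_i*q_{i-1} + q_{i-2} with p_{-2}=0, p_{-1}=1, q_{-2}=1, q_{-1}=0):
  i=0: a_0=26, p_0 = 26*1 + 0 = 26, q_0 = 26*0 + 1 = 1.
  i=1: a_1=1, p_1 = 1*26 + 1 = 27, q_1 = 1*1 + 0 = 1.
  i=2: a_2=2, p_2 = 2*27 + 26 = 80, q_2 = 2*1 + 1 = 3.
  i=3: a_3=6, p_3 = 6*80 + 27 = 507, q_3 = 6*3 + 1 = 19.
  i=4: a_4=2, p_4 = 2*507 + 80 = 1094, q_4 = 2*19 + 3 = 41.
  i=5: a_5=1, p_5 = 1*1094 + 507 = 1601, q_5 = 1*41 + 19 = 60.
Check: 1601^2 - 712*60^2 = 2563201 - 2563200 = 1, so (x, y) = (1601, 60) solves the equation, and by the theorem it is the least positive solution.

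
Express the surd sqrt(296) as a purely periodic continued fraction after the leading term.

[17; (4, 1, 7, 1, 4, 34)]

Write x_i = (sqrt(296) + m_i)/d_i with (m_0, d_0) = (0, 1). a_0 = floor(sqrt(296)) = 17, since 17^2 = 289 <= 296 < 324 = 18^2.
Iterate m_{i+1} = d_i*a_i - m_i, d_{i+1} = (296 - m_{i+1}^2)/d_i, a_{i+1} = floor((a_0 + m_{i+1})/d_{i+1}):
  m_1 = 1*17 - 0 = 17, d_1 = (296 - 17^2)/1 = 7/1 = 7, a_1 = floor((17 + 17)/7) = 4.
  m_2 = 7*4 - 17 = 11, d_2 = (296 - 11^2)/7 = 175/7 = 25, a_2 = floor((17 + 11)/25) = 1.
  m_3 = 25*1 - 11 = 14, d_3 = (296 - 14^2)/25 = 100/25 = 4, a_3 = floor((17 + 14)/4) = 7.
  m_4 = 4*7 - 14 = 14, d_4 = (296 - 14^2)/4 = 100/4 = 25, a_4 = floor((17 + 14)/25) = 1.
  m_5 = 25*1 - 14 = 11, d_5 = (296 - 11^2)/25 = 175/25 = 7, a_5 = floor((17 + 11)/7) = 4.
  m_6 = 7*4 - 11 = 17, d_6 = (296 - 17^2)/7 = 7/7 = 1, a_6 = floor((17 + 17)/1) = 34.
  m_7 = 1*34 - 17 = 17, d_7 = (296 - 17^2)/1 = 7/1 = 7: (m_7, d_7) = (m_1, d_1) = (17, 7), so from here the quotients repeat a_1, ..., a_6; the period length is 6.
Hence the expansion of sqrt(296) is a_0 = 17 followed by the repeating block 4, 1, 7, 1, 4, 34 (period 6).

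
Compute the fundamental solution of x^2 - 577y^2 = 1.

First expand sqrt(577) as a continued fraction. With x_i = (sqrt(577) + m_i)/d_i and (m_0, d_0) = (0, 1): a_0 = floor(sqrt(577)) = 24, since 24^2 = 576 <= 577 < 625 = 25^2.
Iterate m_{i+1} = d_i*a_i - m_i, d_{i+1} = (577 - m_{i+1}^2)/d_i, a_{i+1} = floor((a_0 + m_{i+1})/d_{i+1}):
  m_1 = 1*24 - 0 = 24, d_1 = (577 - 24^2)/1 = 1/1 = 1, a_1 = floor((24 + 24)/1) = 48.
  m_2 = 1*48 - 24 = 24, d_2 = (577 - 24^2)/1 = 1/1 = 1: (m_2, d_2) = (m_1, d_1) = (24, 1), so from here the quotient a_1 repeats; the period length is 1.
So sqrt(577) = [24; (48)] with period length k = 1.
k is odd, so (p_{k-1}, q_{k-1}) only solves x^2 - 577y^2 = -1 and the fundamental solution of x^2 - 577y^2 = 1 is (p_{2k-1}, q_{2k-1}) = (p_1, q_1); compute convergents through index 1, running through the period twice.
Convergents (p_i = a_i*p_{i-1} + p_{i-2}, q_i = a_i*q_{i-1} + q_{i-2} with p_{-2}=0, p_{-1}=1, q_{-2}=1, q_{-1}=0):
  i=0: a_0=24, p_0 = 24*1 + 0 = 24, q_0 = 24*0 + 1 = 1.
  i=1: a_1=48, p_1 = 48*24 + 1 = 1153, q_1 = 48*1 + 0 = 48.
Indeed p_0^2 - 577*q_0^2 = 576 - 577 = -1, not +1.
Check: 1153^2 - 577*48^2 = 1329409 - 1329408 = 1, so (x, y) = (1153, 48) solves the equation, and by the theorem it is the least positive solution.

(x, y) = (1153, 48)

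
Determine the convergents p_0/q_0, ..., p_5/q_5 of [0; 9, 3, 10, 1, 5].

0/1, 1/9, 3/28, 31/289, 34/317, 201/1874

Using the convergent recurrence p_i = a_i*p_{i-1} + p_{i-2}, q_i = a_i*q_{i-1} + q_{i-2} with p_{-2}=0, p_{-1}=1, q_{-2}=1, q_{-1}=0:
  i=0: a_0=0, p_0 = 0*1 + 0 = 0, q_0 = 0*0 + 1 = 1.
  i=1: a_1=9, p_1 = 9*0 + 1 = 1, q_1 = 9*1 + 0 = 9.
  i=2: a_2=3, p_2 = 3*1 + 0 = 3, q_2 = 3*9 + 1 = 28.
  i=3: a_3=10, p_3 = 10*3 + 1 = 31, q_3 = 10*28 + 9 = 289.
  i=4: a_4=1, p_4 = 1*31 + 3 = 34, q_4 = 1*289 + 28 = 317.
  i=5: a_5=5, p_5 = 5*34 + 31 = 201, q_5 = 5*317 + 289 = 1874.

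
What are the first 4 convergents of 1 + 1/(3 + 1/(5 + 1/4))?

Using the convergent recurrence p_i = a_i*p_{i-1} + p_{i-2}, q_i = a_i*q_{i-1} + q_{i-2} with p_{-2}=0, p_{-1}=1, q_{-2}=1, q_{-1}=0:
  i=0: a_0=1, p_0 = 1*1 + 0 = 1, q_0 = 1*0 + 1 = 1.
  i=1: a_1=3, p_1 = 3*1 + 1 = 4, q_1 = 3*1 + 0 = 3.
  i=2: a_2=5, p_2 = 5*4 + 1 = 21, q_2 = 5*3 + 1 = 16.
  i=3: a_3=4, p_3 = 4*21 + 4 = 88, q_3 = 4*16 + 3 = 67.

1/1, 4/3, 21/16, 88/67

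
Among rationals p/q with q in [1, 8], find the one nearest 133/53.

Expand x = 133/53 as a continued fraction with the Euclidean algorithm:
  133 = 2*53 + 27, so a_0 = 2.
  53 = 1*27 + 26, so a_1 = 1.
  27 = 1*26 + 1, so a_2 = 1.
  26 = 26*1 + 0, so a_3 = 26.
so x = [2; 1, 1, 26].
Convergents (p_i = a_i*p_{i-1} + p_{i-2}, q_i = a_i*q_{i-1} + q_{i-2} with p_{-2}=0, p_{-1}=1, q_{-2}=1, q_{-1}=0), until the denominator exceeds 8:
  i=0: a_0=2, p_0 = 2*1 + 0 = 2, q_0 = 2*0 + 1 = 1.
  i=1: a_1=1, p_1 = 1*2 + 1 = 3, q_1 = 1*1 + 0 = 1.
  i=2: a_2=1, p_2 = 1*3 + 2 = 5, q_2 = 1*1 + 1 = 2.
  i=3: a_3=26, p_3 = 26*5 + 3 = 133, q_3 = 26*2 + 1 = 53.
q_3 = 53 > 8, so the last convergent with denominator <= 8 is p_2/q_2 = 5/2.
The closest fraction with denominator <= 8 is either p_2/q_2 or the intermediate fraction (k*p_2 + p_1)/(k*q_2 + q_1) with the largest k >= 1 whose denominator stays <= 8; these approach x as k grows, and every other convergent or intermediate fraction in range is farther away.
Largest k: floor((8 - q_1)/q_2) = floor((8 - 1)/2) = 3.
That gives (3*5 + 3)/(3*2 + 1) = 18/7.
Compare the errors: |x - 5/2| = |133*2 - 5*53|/(53*2) = 1/106, and |x - 18/7| = |133*7 - 18*53|/(53*7) = 23/371.
Cross-multiplying, 1*371 = 371 < 2438 = 23*106, so 1/106 is smaller: the convergent 5/2 is closer to x than 18/7.

5/2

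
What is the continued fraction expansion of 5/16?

[0; 3, 5]

Run the Euclidean algorithm on 5 and 16; the successive quotients are the partial quotients a_0, a_1, ... (each step inverts the fractional part left over by the previous one):
  5 = 0*16 + 5, so a_0 = 0.
  16 = 3*5 + 1, so a_1 = 3.
  5 = 5*1 + 0, so a_2 = 5.
The remainder reaches 0 after 3 divisions, so the expansion has 3 partial quotients, read off in order.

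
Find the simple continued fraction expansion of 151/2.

Run the Euclidean algorithm on 151 and 2; the successive quotients are the partial quotients a_0, a_1, ... (each step inverts the fractional part left over by the previous one):
  151 = 75*2 + 1, so a_0 = 75.
  2 = 2*1 + 0, so a_1 = 2.
The remainder reaches 0 after 2 divisions, so the expansion has 2 partial quotients, read off in order.

[75; 2]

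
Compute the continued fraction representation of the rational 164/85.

Run the Euclidean algorithm on 164 and 85; the successive quotients are the partial quotients a_0, a_1, ... (each step inverts the fractional part left over by the previous one):
  164 = 1*85 + 79, so a_0 = 1.
  85 = 1*79 + 6, so a_1 = 1.
  79 = 13*6 + 1, so a_2 = 13.
  6 = 6*1 + 0, so a_3 = 6.
The remainder reaches 0 after 4 divisions, so the expansion has 4 partial quotients, read off in order.

[1; 1, 13, 6]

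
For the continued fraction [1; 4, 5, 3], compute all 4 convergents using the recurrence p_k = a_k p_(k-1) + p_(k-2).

Using the convergent recurrence p_i = a_i*p_{i-1} + p_{i-2}, q_i = a_i*q_{i-1} + q_{i-2} with p_{-2}=0, p_{-1}=1, q_{-2}=1, q_{-1}=0:
  i=0: a_0=1, p_0 = 1*1 + 0 = 1, q_0 = 1*0 + 1 = 1.
  i=1: a_1=4, p_1 = 4*1 + 1 = 5, q_1 = 4*1 + 0 = 4.
  i=2: a_2=5, p_2 = 5*5 + 1 = 26, q_2 = 5*4 + 1 = 21.
  i=3: a_3=3, p_3 = 3*26 + 5 = 83, q_3 = 3*21 + 4 = 67.

1/1, 5/4, 26/21, 83/67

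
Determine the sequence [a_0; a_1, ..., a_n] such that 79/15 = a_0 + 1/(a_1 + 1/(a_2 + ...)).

Run the Euclidean algorithm on 79 and 15; the successive quotients are the partial quotients a_0, a_1, ... (each step inverts the fractional part left over by the previous one):
  79 = 5*15 + 4, so a_0 = 5.
  15 = 3*4 + 3, so a_1 = 3.
  4 = 1*3 + 1, so a_2 = 1.
  3 = 3*1 + 0, so a_3 = 3.
The remainder reaches 0 after 4 divisions, so the expansion has 4 partial quotients, read off in order.

[5; 3, 1, 3]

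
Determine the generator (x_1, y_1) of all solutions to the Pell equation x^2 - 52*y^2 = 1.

(x, y) = (649, 90)

First expand sqrt(52) as a continued fraction. With x_i = (sqrt(52) + m_i)/d_i and (m_0, d_0) = (0, 1): a_0 = floor(sqrt(52)) = 7, since 7^2 = 49 <= 52 < 64 = 8^2.
Iterate m_{i+1} = d_i*a_i - m_i, d_{i+1} = (52 - m_{i+1}^2)/d_i, a_{i+1} = floor((a_0 + m_{i+1})/d_{i+1}):
  m_1 = 1*7 - 0 = 7, d_1 = (52 - 7^2)/1 = 3/1 = 3, a_1 = floor((7 + 7)/3) = 4.
  m_2 = 3*4 - 7 = 5, d_2 = (52 - 5^2)/3 = 27/3 = 9, a_2 = floor((7 + 5)/9) = 1.
  m_3 = 9*1 - 5 = 4, d_3 = (52 - 4^2)/9 = 36/9 = 4, a_3 = floor((7 + 4)/4) = 2.
  m_4 = 4*2 - 4 = 4, d_4 = (52 - 4^2)/4 = 36/4 = 9, a_4 = floor((7 + 4)/9) = 1.
  m_5 = 9*1 - 4 = 5, d_5 = (52 - 5^2)/9 = 27/9 = 3, a_5 = floor((7 + 5)/3) = 4.
  m_6 = 3*4 - 5 = 7, d_6 = (52 - 7^2)/3 = 3/3 = 1, a_6 = floor((7 + 7)/1) = 14.
  m_7 = 1*14 - 7 = 7, d_7 = (52 - 7^2)/1 = 3/1 = 3: (m_7, d_7) = (m_1, d_1) = (7, 3), so from here the quotients repeat a_1, ..., a_6; the period length is 6.
So sqrt(52) = [7; (4, 1, 2, 1, 4, 14)] with period length k = 6.
k is even, so the fundamental solution of x^2 - 52y^2 = 1 is (p_{k-1}, q_{k-1}) = (p_5, q_5); compute convergents through index 5.
Convergents (p_i = a_i*p_{i-1} + p_{i-2}, q_i = a_i*q_{i-1} + q_{i-2} with p_{-2}=0, p_{-1}=1, q_{-2}=1, q_{-1}=0):
  i=0: a_0=7, p_0 = 7*1 + 0 = 7, q_0 = 7*0 + 1 = 1.
  i=1: a_1=4, p_1 = 4*7 + 1 = 29, q_1 = 4*1 + 0 = 4.
  i=2: a_2=1, p_2 = 1*29 + 7 = 36, q_2 = 1*4 + 1 = 5.
  i=3: a_3=2, p_3 = 2*36 + 29 = 101, q_3 = 2*5 + 4 = 14.
  i=4: a_4=1, p_4 = 1*101 + 36 = 137, q_4 = 1*14 + 5 = 19.
  i=5: a_5=4, p_5 = 4*137 + 101 = 649, q_5 = 4*19 + 14 = 90.
Check: 649^2 - 52*90^2 = 421201 - 421200 = 1, so (x, y) = (649, 90) solves the equation, and by the theorem it is the least positive solution.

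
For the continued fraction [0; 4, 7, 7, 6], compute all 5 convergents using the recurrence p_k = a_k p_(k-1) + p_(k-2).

Using the convergent recurrence p_i = a_i*p_{i-1} + p_{i-2}, q_i = a_i*q_{i-1} + q_{i-2} with p_{-2}=0, p_{-1}=1, q_{-2}=1, q_{-1}=0:
  i=0: a_0=0, p_0 = 0*1 + 0 = 0, q_0 = 0*0 + 1 = 1.
  i=1: a_1=4, p_1 = 4*0 + 1 = 1, q_1 = 4*1 + 0 = 4.
  i=2: a_2=7, p_2 = 7*1 + 0 = 7, q_2 = 7*4 + 1 = 29.
  i=3: a_3=7, p_3 = 7*7 + 1 = 50, q_3 = 7*29 + 4 = 207.
  i=4: a_4=6, p_4 = 6*50 + 7 = 307, q_4 = 6*207 + 29 = 1271.

0/1, 1/4, 7/29, 50/207, 307/1271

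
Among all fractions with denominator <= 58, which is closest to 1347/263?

210/41

Expand x = 1347/263 as a continued fraction with the Euclidean algorithm:
  1347 = 5*263 + 32, so a_0 = 5.
  263 = 8*32 + 7, so a_1 = 8.
  32 = 4*7 + 4, so a_2 = 4.
  7 = 1*4 + 3, so a_3 = 1.
  4 = 1*3 + 1, so a_4 = 1.
  3 = 3*1 + 0, so a_5 = 3.
so x = [5; 8, 4, 1, 1, 3].
Convergents (p_i = a_i*p_{i-1} + p_{i-2}, q_i = a_i*q_{i-1} + q_{i-2} with p_{-2}=0, p_{-1}=1, q_{-2}=1, q_{-1}=0), until the denominator exceeds 58:
  i=0: a_0=5, p_0 = 5*1 + 0 = 5, q_0 = 5*0 + 1 = 1.
  i=1: a_1=8, p_1 = 8*5 + 1 = 41, q_1 = 8*1 + 0 = 8.
  i=2: a_2=4, p_2 = 4*41 + 5 = 169, q_2 = 4*8 + 1 = 33.
  i=3: a_3=1, p_3 = 1*169 + 41 = 210, q_3 = 1*33 + 8 = 41.
  i=4: a_4=1, p_4 = 1*210 + 169 = 379, q_4 = 1*41 + 33 = 74.
q_4 = 74 > 58, so the last convergent with denominator <= 58 is p_3/q_3 = 210/41.
The closest fraction with denominator <= 58 is either p_3/q_3 or the intermediate fraction (k*p_3 + p_2)/(k*q_3 + q_2) with the largest k >= 1 whose denominator stays <= 58; these approach x as k grows, and every other convergent or intermediate fraction in range is farther away.
Largest k: floor((58 - q_2)/q_3) = floor((58 - 33)/41) = 0.
Since k = 0, no intermediate fraction beyond p_3/q_3 has denominator <= 58, so the convergent 210/41 is the closest (its error is |1347*41 - 210*263|/(263*41) = 3/10783).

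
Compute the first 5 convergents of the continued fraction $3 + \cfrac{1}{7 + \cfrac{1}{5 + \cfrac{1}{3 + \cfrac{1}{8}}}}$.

3/1, 22/7, 113/36, 361/115, 3001/956

Using the convergent recurrence p_i = a_i*p_{i-1} + p_{i-2}, q_i = a_i*q_{i-1} + q_{i-2} with p_{-2}=0, p_{-1}=1, q_{-2}=1, q_{-1}=0:
  i=0: a_0=3, p_0 = 3*1 + 0 = 3, q_0 = 3*0 + 1 = 1.
  i=1: a_1=7, p_1 = 7*3 + 1 = 22, q_1 = 7*1 + 0 = 7.
  i=2: a_2=5, p_2 = 5*22 + 3 = 113, q_2 = 5*7 + 1 = 36.
  i=3: a_3=3, p_3 = 3*113 + 22 = 361, q_3 = 3*36 + 7 = 115.
  i=4: a_4=8, p_4 = 8*361 + 113 = 3001, q_4 = 8*115 + 36 = 956.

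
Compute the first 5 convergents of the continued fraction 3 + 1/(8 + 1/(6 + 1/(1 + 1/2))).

3/1, 25/8, 153/49, 178/57, 509/163

Using the convergent recurrence p_i = a_i*p_{i-1} + p_{i-2}, q_i = a_i*q_{i-1} + q_{i-2} with p_{-2}=0, p_{-1}=1, q_{-2}=1, q_{-1}=0:
  i=0: a_0=3, p_0 = 3*1 + 0 = 3, q_0 = 3*0 + 1 = 1.
  i=1: a_1=8, p_1 = 8*3 + 1 = 25, q_1 = 8*1 + 0 = 8.
  i=2: a_2=6, p_2 = 6*25 + 3 = 153, q_2 = 6*8 + 1 = 49.
  i=3: a_3=1, p_3 = 1*153 + 25 = 178, q_3 = 1*49 + 8 = 57.
  i=4: a_4=2, p_4 = 2*178 + 153 = 509, q_4 = 2*57 + 49 = 163.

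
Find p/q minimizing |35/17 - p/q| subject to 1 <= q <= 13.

Expand x = 35/17 as a continued fraction with the Euclidean algorithm:
  35 = 2*17 + 1, so a_0 = 2.
  17 = 17*1 + 0, so a_1 = 17.
so x = [2; 17].
Convergents (p_i = a_i*p_{i-1} + p_{i-2}, q_i = a_i*q_{i-1} + q_{i-2} with p_{-2}=0, p_{-1}=1, q_{-2}=1, q_{-1}=0), until the denominator exceeds 13:
  i=0: a_0=2, p_0 = 2*1 + 0 = 2, q_0 = 2*0 + 1 = 1.
  i=1: a_1=17, p_1 = 17*2 + 1 = 35, q_1 = 17*1 + 0 = 17.
q_1 = 17 > 13, so the last convergent with denominator <= 13 is p_0/q_0 = 2/1.
The closest fraction with denominator <= 13 is either p_0/q_0 or the intermediate fraction (k*p_0 + p_{-1})/(k*q_0 + q_{-1}) with the largest k >= 1 whose denominator stays <= 13; these approach x as k grows, and every other convergent or intermediate fraction in range is farther away.
Largest k: floor((13 - q_{-1})/q_0) = floor((13 - 0)/1) = 13 (using the seeds p_{-1} = 1, q_{-1} = 0).
That gives (13*2 + 1)/(13*1 + 0) = 27/13.
Compare the errors: |x - 2/1| = |35*1 - 2*17|/(17*1) = 1/17, and |x - 27/13| = |35*13 - 27*17|/(17*13) = 4/221.
Cross-multiplying, 4*17 = 68 < 221 = 1*221, so 4/221 is smaller: the intermediate fraction 27/13 is closer to x than 2/1.

27/13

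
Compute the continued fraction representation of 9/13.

Run the Euclidean algorithm on 9 and 13; the successive quotients are the partial quotients a_0, a_1, ... (each step inverts the fractional part left over by the previous one):
  9 = 0*13 + 9, so a_0 = 0.
  13 = 1*9 + 4, so a_1 = 1.
  9 = 2*4 + 1, so a_2 = 2.
  4 = 4*1 + 0, so a_3 = 4.
The remainder reaches 0 after 4 divisions, so the expansion has 4 partial quotients, read off in order.

[0; 1, 2, 4]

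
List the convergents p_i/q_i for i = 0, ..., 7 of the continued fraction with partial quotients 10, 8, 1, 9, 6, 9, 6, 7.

10/1, 81/8, 91/9, 900/89, 5491/543, 50319/4976, 307405/30399, 2202154/217769

Using the convergent recurrence p_i = a_i*p_{i-1} + p_{i-2}, q_i = a_i*q_{i-1} + q_{i-2} with p_{-2}=0, p_{-1}=1, q_{-2}=1, q_{-1}=0:
  i=0: a_0=10, p_0 = 10*1 + 0 = 10, q_0 = 10*0 + 1 = 1.
  i=1: a_1=8, p_1 = 8*10 + 1 = 81, q_1 = 8*1 + 0 = 8.
  i=2: a_2=1, p_2 = 1*81 + 10 = 91, q_2 = 1*8 + 1 = 9.
  i=3: a_3=9, p_3 = 9*91 + 81 = 900, q_3 = 9*9 + 8 = 89.
  i=4: a_4=6, p_4 = 6*900 + 91 = 5491, q_4 = 6*89 + 9 = 543.
  i=5: a_5=9, p_5 = 9*5491 + 900 = 50319, q_5 = 9*543 + 89 = 4976.
  i=6: a_6=6, p_6 = 6*50319 + 5491 = 307405, q_6 = 6*4976 + 543 = 30399.
  i=7: a_7=7, p_7 = 7*307405 + 50319 = 2202154, q_7 = 7*30399 + 4976 = 217769.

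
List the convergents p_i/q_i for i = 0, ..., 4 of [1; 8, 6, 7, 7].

1/1, 9/8, 55/49, 394/351, 2813/2506

Using the convergent recurrence p_i = a_i*p_{i-1} + p_{i-2}, q_i = a_i*q_{i-1} + q_{i-2} with p_{-2}=0, p_{-1}=1, q_{-2}=1, q_{-1}=0:
  i=0: a_0=1, p_0 = 1*1 + 0 = 1, q_0 = 1*0 + 1 = 1.
  i=1: a_1=8, p_1 = 8*1 + 1 = 9, q_1 = 8*1 + 0 = 8.
  i=2: a_2=6, p_2 = 6*9 + 1 = 55, q_2 = 6*8 + 1 = 49.
  i=3: a_3=7, p_3 = 7*55 + 9 = 394, q_3 = 7*49 + 8 = 351.
  i=4: a_4=7, p_4 = 7*394 + 55 = 2813, q_4 = 7*351 + 49 = 2506.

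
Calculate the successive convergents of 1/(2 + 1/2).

Using the convergent recurrence p_i = a_i*p_{i-1} + p_{i-2}, q_i = a_i*q_{i-1} + q_{i-2} with p_{-2}=0, p_{-1}=1, q_{-2}=1, q_{-1}=0:
  i=0: a_0=0, p_0 = 0*1 + 0 = 0, q_0 = 0*0 + 1 = 1.
  i=1: a_1=2, p_1 = 2*0 + 1 = 1, q_1 = 2*1 + 0 = 2.
  i=2: a_2=2, p_2 = 2*1 + 0 = 2, q_2 = 2*2 + 1 = 5.

0/1, 1/2, 2/5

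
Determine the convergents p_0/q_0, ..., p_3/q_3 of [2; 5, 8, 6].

Using the convergent recurrence p_i = a_i*p_{i-1} + p_{i-2}, q_i = a_i*q_{i-1} + q_{i-2} with p_{-2}=0, p_{-1}=1, q_{-2}=1, q_{-1}=0:
  i=0: a_0=2, p_0 = 2*1 + 0 = 2, q_0 = 2*0 + 1 = 1.
  i=1: a_1=5, p_1 = 5*2 + 1 = 11, q_1 = 5*1 + 0 = 5.
  i=2: a_2=8, p_2 = 8*11 + 2 = 90, q_2 = 8*5 + 1 = 41.
  i=3: a_3=6, p_3 = 6*90 + 11 = 551, q_3 = 6*41 + 5 = 251.

2/1, 11/5, 90/41, 551/251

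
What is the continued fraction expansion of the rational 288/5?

[57; 1, 1, 2]

Run the Euclidean algorithm on 288 and 5; the successive quotients are the partial quotients a_0, a_1, ... (each step inverts the fractional part left over by the previous one):
  288 = 57*5 + 3, so a_0 = 57.
  5 = 1*3 + 2, so a_1 = 1.
  3 = 1*2 + 1, so a_2 = 1.
  2 = 2*1 + 0, so a_3 = 2.
The remainder reaches 0 after 4 divisions, so the expansion has 4 partial quotients, read off in order.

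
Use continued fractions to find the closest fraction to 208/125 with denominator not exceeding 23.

5/3

Expand x = 208/125 as a continued fraction with the Euclidean algorithm:
  208 = 1*125 + 83, so a_0 = 1.
  125 = 1*83 + 42, so a_1 = 1.
  83 = 1*42 + 41, so a_2 = 1.
  42 = 1*41 + 1, so a_3 = 1.
  41 = 41*1 + 0, so a_4 = 41.
so x = [1; 1, 1, 1, 41].
Convergents (p_i = a_i*p_{i-1} + p_{i-2}, q_i = a_i*q_{i-1} + q_{i-2} with p_{-2}=0, p_{-1}=1, q_{-2}=1, q_{-1}=0), until the denominator exceeds 23:
  i=0: a_0=1, p_0 = 1*1 + 0 = 1, q_0 = 1*0 + 1 = 1.
  i=1: a_1=1, p_1 = 1*1 + 1 = 2, q_1 = 1*1 + 0 = 1.
  i=2: a_2=1, p_2 = 1*2 + 1 = 3, q_2 = 1*1 + 1 = 2.
  i=3: a_3=1, p_3 = 1*3 + 2 = 5, q_3 = 1*2 + 1 = 3.
  i=4: a_4=41, p_4 = 41*5 + 3 = 208, q_4 = 41*3 + 2 = 125.
q_4 = 125 > 23, so the last convergent with denominator <= 23 is p_3/q_3 = 5/3.
The closest fraction with denominator <= 23 is either p_3/q_3 or the intermediate fraction (k*p_3 + p_2)/(k*q_3 + q_2) with the largest k >= 1 whose denominator stays <= 23; these approach x as k grows, and every other convergent or intermediate fraction in range is farther away.
Largest k: floor((23 - q_2)/q_3) = floor((23 - 2)/3) = 7.
That gives (7*5 + 3)/(7*3 + 2) = 38/23.
Compare the errors: |x - 5/3| = |208*3 - 5*125|/(125*3) = 1/375, and |x - 38/23| = |208*23 - 38*125|/(125*23) = 34/2875.
Cross-multiplying, 1*2875 = 2875 < 12750 = 34*375, so 1/375 is smaller: the convergent 5/3 is closer to x than 38/23.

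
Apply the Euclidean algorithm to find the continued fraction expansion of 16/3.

[5; 3]

Run the Euclidean algorithm on 16 and 3; the successive quotients are the partial quotients a_0, a_1, ... (each step inverts the fractional part left over by the previous one):
  16 = 5*3 + 1, so a_0 = 5.
  3 = 3*1 + 0, so a_1 = 3.
The remainder reaches 0 after 2 divisions, so the expansion has 2 partial quotients, read off in order.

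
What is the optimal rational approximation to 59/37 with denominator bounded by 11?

Expand x = 59/37 as a continued fraction with the Euclidean algorithm:
  59 = 1*37 + 22, so a_0 = 1.
  37 = 1*22 + 15, so a_1 = 1.
  22 = 1*15 + 7, so a_2 = 1.
  15 = 2*7 + 1, so a_3 = 2.
  7 = 7*1 + 0, so a_4 = 7.
so x = [1; 1, 1, 2, 7].
Convergents (p_i = a_i*p_{i-1} + p_{i-2}, q_i = a_i*q_{i-1} + q_{i-2} with p_{-2}=0, p_{-1}=1, q_{-2}=1, q_{-1}=0), until the denominator exceeds 11:
  i=0: a_0=1, p_0 = 1*1 + 0 = 1, q_0 = 1*0 + 1 = 1.
  i=1: a_1=1, p_1 = 1*1 + 1 = 2, q_1 = 1*1 + 0 = 1.
  i=2: a_2=1, p_2 = 1*2 + 1 = 3, q_2 = 1*1 + 1 = 2.
  i=3: a_3=2, p_3 = 2*3 + 2 = 8, q_3 = 2*2 + 1 = 5.
  i=4: a_4=7, p_4 = 7*8 + 3 = 59, q_4 = 7*5 + 2 = 37.
q_4 = 37 > 11, so the last convergent with denominator <= 11 is p_3/q_3 = 8/5.
The closest fraction with denominator <= 11 is either p_3/q_3 or the intermediate fraction (k*p_3 + p_2)/(k*q_3 + q_2) with the largest k >= 1 whose denominator stays <= 11; these approach x as k grows, and every other convergent or intermediate fraction in range is farther away.
Largest k: floor((11 - q_2)/q_3) = floor((11 - 2)/5) = 1.
That gives (1*8 + 3)/(1*5 + 2) = 11/7.
Compare the errors: |x - 8/5| = |59*5 - 8*37|/(37*5) = 1/185, and |x - 11/7| = |59*7 - 11*37|/(37*7) = 6/259.
Cross-multiplying, 1*259 = 259 < 1110 = 6*185, so 1/185 is smaller: the convergent 8/5 is closer to x than 11/7.

8/5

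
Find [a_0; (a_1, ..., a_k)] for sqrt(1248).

Write x_i = (sqrt(1248) + m_i)/d_i with (m_0, d_0) = (0, 1). a_0 = floor(sqrt(1248)) = 35, since 35^2 = 1225 <= 1248 < 1296 = 36^2.
Iterate m_{i+1} = d_i*a_i - m_i, d_{i+1} = (1248 - m_{i+1}^2)/d_i, a_{i+1} = floor((a_0 + m_{i+1})/d_{i+1}):
  m_1 = 1*35 - 0 = 35, d_1 = (1248 - 35^2)/1 = 23/1 = 23, a_1 = floor((35 + 35)/23) = 3.
  m_2 = 23*3 - 35 = 34, d_2 = (1248 - 34^2)/23 = 92/23 = 4, a_2 = floor((35 + 34)/4) = 17.
  m_3 = 4*17 - 34 = 34, d_3 = (1248 - 34^2)/4 = 92/4 = 23, a_3 = floor((35 + 34)/23) = 3.
  m_4 = 23*3 - 34 = 35, d_4 = (1248 - 35^2)/23 = 23/23 = 1, a_4 = floor((35 + 35)/1) = 70.
  m_5 = 1*70 - 35 = 35, d_5 = (1248 - 35^2)/1 = 23/1 = 23: (m_5, d_5) = (m_1, d_1) = (35, 23), so from here the quotients repeat a_1, ..., a_4; the period length is 4.
Hence the expansion of sqrt(1248) is a_0 = 35 followed by the repeating block 3, 17, 3, 70 (period 4).

[35; (3, 17, 3, 70)]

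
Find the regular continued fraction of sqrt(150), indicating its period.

[12; (4, 24)]

Write x_i = (sqrt(150) + m_i)/d_i with (m_0, d_0) = (0, 1). a_0 = floor(sqrt(150)) = 12, since 12^2 = 144 <= 150 < 169 = 13^2.
Iterate m_{i+1} = d_i*a_i - m_i, d_{i+1} = (150 - m_{i+1}^2)/d_i, a_{i+1} = floor((a_0 + m_{i+1})/d_{i+1}):
  m_1 = 1*12 - 0 = 12, d_1 = (150 - 12^2)/1 = 6/1 = 6, a_1 = floor((12 + 12)/6) = 4.
  m_2 = 6*4 - 12 = 12, d_2 = (150 - 12^2)/6 = 6/6 = 1, a_2 = floor((12 + 12)/1) = 24.
  m_3 = 1*24 - 12 = 12, d_3 = (150 - 12^2)/1 = 6/1 = 6: (m_3, d_3) = (m_1, d_1) = (12, 6), so from here the quotients repeat a_1, a_2; the period length is 2.
Hence the expansion of sqrt(150) is a_0 = 12 followed by the repeating block 4, 24 (period 2).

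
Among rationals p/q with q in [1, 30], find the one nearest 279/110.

Expand x = 279/110 as a continued fraction with the Euclidean algorithm:
  279 = 2*110 + 59, so a_0 = 2.
  110 = 1*59 + 51, so a_1 = 1.
  59 = 1*51 + 8, so a_2 = 1.
  51 = 6*8 + 3, so a_3 = 6.
  8 = 2*3 + 2, so a_4 = 2.
  3 = 1*2 + 1, so a_5 = 1.
  2 = 2*1 + 0, so a_6 = 2.
so x = [2; 1, 1, 6, 2, 1, 2].
Convergents (p_i = a_i*p_{i-1} + p_{i-2}, q_i = a_i*q_{i-1} + q_{i-2} with p_{-2}=0, p_{-1}=1, q_{-2}=1, q_{-1}=0), until the denominator exceeds 30:
  i=0: a_0=2, p_0 = 2*1 + 0 = 2, q_0 = 2*0 + 1 = 1.
  i=1: a_1=1, p_1 = 1*2 + 1 = 3, q_1 = 1*1 + 0 = 1.
  i=2: a_2=1, p_2 = 1*3 + 2 = 5, q_2 = 1*1 + 1 = 2.
  i=3: a_3=6, p_3 = 6*5 + 3 = 33, q_3 = 6*2 + 1 = 13.
  i=4: a_4=2, p_4 = 2*33 + 5 = 71, q_4 = 2*13 + 2 = 28.
  i=5: a_5=1, p_5 = 1*71 + 33 = 104, q_5 = 1*28 + 13 = 41.
q_5 = 41 > 30, so the last convergent with denominator <= 30 is p_4/q_4 = 71/28.
The closest fraction with denominator <= 30 is either p_4/q_4 or the intermediate fraction (k*p_4 + p_3)/(k*q_4 + q_3) with the largest k >= 1 whose denominator stays <= 30; these approach x as k grows, and every other convergent or intermediate fraction in range is farther away.
Largest k: floor((30 - q_3)/q_4) = floor((30 - 13)/28) = 0.
Since k = 0, no intermediate fraction beyond p_4/q_4 has denominator <= 30, so the convergent 71/28 is the closest (its error is |279*28 - 71*110|/(110*28) = 2/3080).

71/28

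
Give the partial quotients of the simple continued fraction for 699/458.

[1; 1, 1, 9, 24]

Run the Euclidean algorithm on 699 and 458; the successive quotients are the partial quotients a_0, a_1, ... (each step inverts the fractional part left over by the previous one):
  699 = 1*458 + 241, so a_0 = 1.
  458 = 1*241 + 217, so a_1 = 1.
  241 = 1*217 + 24, so a_2 = 1.
  217 = 9*24 + 1, so a_3 = 9.
  24 = 24*1 + 0, so a_4 = 24.
The remainder reaches 0 after 5 divisions, so the expansion has 5 partial quotients, read off in order.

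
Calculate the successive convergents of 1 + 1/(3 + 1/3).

Using the convergent recurrence p_i = a_i*p_{i-1} + p_{i-2}, q_i = a_i*q_{i-1} + q_{i-2} with p_{-2}=0, p_{-1}=1, q_{-2}=1, q_{-1}=0:
  i=0: a_0=1, p_0 = 1*1 + 0 = 1, q_0 = 1*0 + 1 = 1.
  i=1: a_1=3, p_1 = 3*1 + 1 = 4, q_1 = 3*1 + 0 = 3.
  i=2: a_2=3, p_2 = 3*4 + 1 = 13, q_2 = 3*3 + 1 = 10.

1/1, 4/3, 13/10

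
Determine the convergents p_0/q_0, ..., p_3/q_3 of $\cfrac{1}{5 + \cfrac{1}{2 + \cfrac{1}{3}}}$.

Using the convergent recurrence p_i = a_i*p_{i-1} + p_{i-2}, q_i = a_i*q_{i-1} + q_{i-2} with p_{-2}=0, p_{-1}=1, q_{-2}=1, q_{-1}=0:
  i=0: a_0=0, p_0 = 0*1 + 0 = 0, q_0 = 0*0 + 1 = 1.
  i=1: a_1=5, p_1 = 5*0 + 1 = 1, q_1 = 5*1 + 0 = 5.
  i=2: a_2=2, p_2 = 2*1 + 0 = 2, q_2 = 2*5 + 1 = 11.
  i=3: a_3=3, p_3 = 3*2 + 1 = 7, q_3 = 3*11 + 5 = 38.

0/1, 1/5, 2/11, 7/38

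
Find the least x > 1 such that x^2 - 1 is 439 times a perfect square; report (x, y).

(x, y) = (440, 21)

First expand sqrt(439) as a continued fraction. With x_i = (sqrt(439) + m_i)/d_i and (m_0, d_0) = (0, 1): a_0 = floor(sqrt(439)) = 20, since 20^2 = 400 <= 439 < 441 = 21^2.
Iterate m_{i+1} = d_i*a_i - m_i, d_{i+1} = (439 - m_{i+1}^2)/d_i, a_{i+1} = floor((a_0 + m_{i+1})/d_{i+1}):
  m_1 = 1*20 - 0 = 20, d_1 = (439 - 20^2)/1 = 39/1 = 39, a_1 = floor((20 + 20)/39) = 1.
  m_2 = 39*1 - 20 = 19, d_2 = (439 - 19^2)/39 = 78/39 = 2, a_2 = floor((20 + 19)/2) = 19.
  m_3 = 2*19 - 19 = 19, d_3 = (439 - 19^2)/2 = 78/2 = 39, a_3 = floor((20 + 19)/39) = 1.
  m_4 = 39*1 - 19 = 20, d_4 = (439 - 20^2)/39 = 39/39 = 1, a_4 = floor((20 + 20)/1) = 40.
  m_5 = 1*40 - 20 = 20, d_5 = (439 - 20^2)/1 = 39/1 = 39: (m_5, d_5) = (m_1, d_1) = (20, 39), so from here the quotients repeat a_1, ..., a_4; the period length is 4.
So sqrt(439) = [20; (1, 19, 1, 40)] with period length k = 4.
k is even, so the fundamental solution of x^2 - 439y^2 = 1 is (p_{k-1}, q_{k-1}) = (p_3, q_3); compute convergents through index 3.
Convergents (p_i = a_i*p_{i-1} + p_{i-2}, q_i = a_i*q_{i-1} + q_{i-2} with p_{-2}=0, p_{-1}=1, q_{-2}=1, q_{-1}=0):
  i=0: a_0=20, p_0 = 20*1 + 0 = 20, q_0 = 20*0 + 1 = 1.
  i=1: a_1=1, p_1 = 1*20 + 1 = 21, q_1 = 1*1 + 0 = 1.
  i=2: a_2=19, p_2 = 19*21 + 20 = 419, q_2 = 19*1 + 1 = 20.
  i=3: a_3=1, p_3 = 1*419 + 21 = 440, q_3 = 1*20 + 1 = 21.
Check: 440^2 - 439*21^2 = 193600 - 193599 = 1, so (x, y) = (440, 21) solves the equation, and by the theorem it is the least positive solution.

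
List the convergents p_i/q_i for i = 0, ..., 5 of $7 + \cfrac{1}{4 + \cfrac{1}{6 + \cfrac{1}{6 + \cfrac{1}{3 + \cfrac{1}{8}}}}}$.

Using the convergent recurrence p_i = a_i*p_{i-1} + p_{i-2}, q_i = a_i*q_{i-1} + q_{i-2} with p_{-2}=0, p_{-1}=1, q_{-2}=1, q_{-1}=0:
  i=0: a_0=7, p_0 = 7*1 + 0 = 7, q_0 = 7*0 + 1 = 1.
  i=1: a_1=4, p_1 = 4*7 + 1 = 29, q_1 = 4*1 + 0 = 4.
  i=2: a_2=6, p_2 = 6*29 + 7 = 181, q_2 = 6*4 + 1 = 25.
  i=3: a_3=6, p_3 = 6*181 + 29 = 1115, q_3 = 6*25 + 4 = 154.
  i=4: a_4=3, p_4 = 3*1115 + 181 = 3526, q_4 = 3*154 + 25 = 487.
  i=5: a_5=8, p_5 = 8*3526 + 1115 = 29323, q_5 = 8*487 + 154 = 4050.

7/1, 29/4, 181/25, 1115/154, 3526/487, 29323/4050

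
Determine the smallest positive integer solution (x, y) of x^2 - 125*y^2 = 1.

(x, y) = (930249, 83204)

First expand sqrt(125) as a continued fraction. With x_i = (sqrt(125) + m_i)/d_i and (m_0, d_0) = (0, 1): a_0 = floor(sqrt(125)) = 11, since 11^2 = 121 <= 125 < 144 = 12^2.
Iterate m_{i+1} = d_i*a_i - m_i, d_{i+1} = (125 - m_{i+1}^2)/d_i, a_{i+1} = floor((a_0 + m_{i+1})/d_{i+1}):
  m_1 = 1*11 - 0 = 11, d_1 = (125 - 11^2)/1 = 4/1 = 4, a_1 = floor((11 + 11)/4) = 5.
  m_2 = 4*5 - 11 = 9, d_2 = (125 - 9^2)/4 = 44/4 = 11, a_2 = floor((11 + 9)/11) = 1.
  m_3 = 11*1 - 9 = 2, d_3 = (125 - 2^2)/11 = 121/11 = 11, a_3 = floor((11 + 2)/11) = 1.
  m_4 = 11*1 - 2 = 9, d_4 = (125 - 9^2)/11 = 44/11 = 4, a_4 = floor((11 + 9)/4) = 5.
  m_5 = 4*5 - 9 = 11, d_5 = (125 - 11^2)/4 = 4/4 = 1, a_5 = floor((11 + 11)/1) = 22.
  m_6 = 1*22 - 11 = 11, d_6 = (125 - 11^2)/1 = 4/1 = 4: (m_6, d_6) = (m_1, d_1) = (11, 4), so from here the quotients repeat a_1, ..., a_5; the period length is 5.
So sqrt(125) = [11; (5, 1, 1, 5, 22)] with period length k = 5.
k is odd, so (p_{k-1}, q_{k-1}) only solves x^2 - 125y^2 = -1 and the fundamental solution of x^2 - 125y^2 = 1 is (p_{2k-1}, q_{2k-1}) = (p_9, q_9); compute convergents through index 9, running through the period twice.
Convergents (p_i = a_i*p_{i-1} + p_{i-2}, q_i = a_i*q_{i-1} + q_{i-2} with p_{-2}=0, p_{-1}=1, q_{-2}=1, q_{-1}=0):
  i=0: a_0=11, p_0 = 11*1 + 0 = 11, q_0 = 11*0 + 1 = 1.
  i=1: a_1=5, p_1 = 5*11 + 1 = 56, q_1 = 5*1 + 0 = 5.
  i=2: a_2=1, p_2 = 1*56 + 11 = 67, q_2 = 1*5 + 1 = 6.
  i=3: a_3=1, p_3 = 1*67 + 56 = 123, q_3 = 1*6 + 5 = 11.
  i=4: a_4=5, p_4 = 5*123 + 67 = 682, q_4 = 5*11 + 6 = 61.
  i=5: a_5=22, p_5 = 22*682 + 123 = 15127, q_5 = 22*61 + 11 = 1353.
  i=6: a_6=5, p_6 = 5*15127 + 682 = 76317, q_6 = 5*1353 + 61 = 6826.
  i=7: a_7=1, p_7 = 1*76317 + 15127 = 91444, q_7 = 1*6826 + 1353 = 8179.
  i=8: a_8=1, p_8 = 1*91444 + 76317 = 167761, q_8 = 1*8179 + 6826 = 15005.
  i=9: a_9=5, p_9 = 5*167761 + 91444 = 930249, q_9 = 5*15005 + 8179 = 83204.
Indeed p_4^2 - 125*q_4^2 = 465124 - 465125 = -1, not +1.
Check: 930249^2 - 125*83204^2 = 865363202001 - 865363202000 = 1, so (x, y) = (930249, 83204) solves the equation, and by the theorem it is the least positive solution.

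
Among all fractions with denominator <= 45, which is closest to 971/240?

Expand x = 971/240 as a continued fraction with the Euclidean algorithm:
  971 = 4*240 + 11, so a_0 = 4.
  240 = 21*11 + 9, so a_1 = 21.
  11 = 1*9 + 2, so a_2 = 1.
  9 = 4*2 + 1, so a_3 = 4.
  2 = 2*1 + 0, so a_4 = 2.
so x = [4; 21, 1, 4, 2].
Convergents (p_i = a_i*p_{i-1} + p_{i-2}, q_i = a_i*q_{i-1} + q_{i-2} with p_{-2}=0, p_{-1}=1, q_{-2}=1, q_{-1}=0), until the denominator exceeds 45:
  i=0: a_0=4, p_0 = 4*1 + 0 = 4, q_0 = 4*0 + 1 = 1.
  i=1: a_1=21, p_1 = 21*4 + 1 = 85, q_1 = 21*1 + 0 = 21.
  i=2: a_2=1, p_2 = 1*85 + 4 = 89, q_2 = 1*21 + 1 = 22.
  i=3: a_3=4, p_3 = 4*89 + 85 = 441, q_3 = 4*22 + 21 = 109.
q_3 = 109 > 45, so the last convergent with denominator <= 45 is p_2/q_2 = 89/22.
The closest fraction with denominator <= 45 is either p_2/q_2 or the intermediate fraction (k*p_2 + p_1)/(k*q_2 + q_1) with the largest k >= 1 whose denominator stays <= 45; these approach x as k grows, and every other convergent or intermediate fraction in range is farther away.
Largest k: floor((45 - q_1)/q_2) = floor((45 - 21)/22) = 1.
That gives (1*89 + 85)/(1*22 + 21) = 174/43.
Compare the errors: |x - 89/22| = |971*22 - 89*240|/(240*22) = 2/5280, and |x - 174/43| = |971*43 - 174*240|/(240*43) = 7/10320.
Cross-multiplying, 2*10320 = 20640 < 36960 = 7*5280, so 2/5280 is smaller: the convergent 89/22 is closer to x than 174/43.

89/22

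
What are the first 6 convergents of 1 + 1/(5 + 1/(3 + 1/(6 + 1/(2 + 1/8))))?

Using the convergent recurrence p_i = a_i*p_{i-1} + p_{i-2}, q_i = a_i*q_{i-1} + q_{i-2} with p_{-2}=0, p_{-1}=1, q_{-2}=1, q_{-1}=0:
  i=0: a_0=1, p_0 = 1*1 + 0 = 1, q_0 = 1*0 + 1 = 1.
  i=1: a_1=5, p_1 = 5*1 + 1 = 6, q_1 = 5*1 + 0 = 5.
  i=2: a_2=3, p_2 = 3*6 + 1 = 19, q_2 = 3*5 + 1 = 16.
  i=3: a_3=6, p_3 = 6*19 + 6 = 120, q_3 = 6*16 + 5 = 101.
  i=4: a_4=2, p_4 = 2*120 + 19 = 259, q_4 = 2*101 + 16 = 218.
  i=5: a_5=8, p_5 = 8*259 + 120 = 2192, q_5 = 8*218 + 101 = 1845.

1/1, 6/5, 19/16, 120/101, 259/218, 2192/1845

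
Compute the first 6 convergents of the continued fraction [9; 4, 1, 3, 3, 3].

Using the convergent recurrence p_i = a_i*p_{i-1} + p_{i-2}, q_i = a_i*q_{i-1} + q_{i-2} with p_{-2}=0, p_{-1}=1, q_{-2}=1, q_{-1}=0:
  i=0: a_0=9, p_0 = 9*1 + 0 = 9, q_0 = 9*0 + 1 = 1.
  i=1: a_1=4, p_1 = 4*9 + 1 = 37, q_1 = 4*1 + 0 = 4.
  i=2: a_2=1, p_2 = 1*37 + 9 = 46, q_2 = 1*4 + 1 = 5.
  i=3: a_3=3, p_3 = 3*46 + 37 = 175, q_3 = 3*5 + 4 = 19.
  i=4: a_4=3, p_4 = 3*175 + 46 = 571, q_4 = 3*19 + 5 = 62.
  i=5: a_5=3, p_5 = 3*571 + 175 = 1888, q_5 = 3*62 + 19 = 205.

9/1, 37/4, 46/5, 175/19, 571/62, 1888/205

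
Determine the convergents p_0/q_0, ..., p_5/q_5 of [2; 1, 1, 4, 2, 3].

Using the convergent recurrence p_i = a_i*p_{i-1} + p_{i-2}, q_i = a_i*q_{i-1} + q_{i-2} with p_{-2}=0, p_{-1}=1, q_{-2}=1, q_{-1}=0:
  i=0: a_0=2, p_0 = 2*1 + 0 = 2, q_0 = 2*0 + 1 = 1.
  i=1: a_1=1, p_1 = 1*2 + 1 = 3, q_1 = 1*1 + 0 = 1.
  i=2: a_2=1, p_2 = 1*3 + 2 = 5, q_2 = 1*1 + 1 = 2.
  i=3: a_3=4, p_3 = 4*5 + 3 = 23, q_3 = 4*2 + 1 = 9.
  i=4: a_4=2, p_4 = 2*23 + 5 = 51, q_4 = 2*9 + 2 = 20.
  i=5: a_5=3, p_5 = 3*51 + 23 = 176, q_5 = 3*20 + 9 = 69.

2/1, 3/1, 5/2, 23/9, 51/20, 176/69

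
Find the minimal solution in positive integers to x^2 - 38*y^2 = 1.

(x, y) = (37, 6)

First expand sqrt(38) as a continued fraction. With x_i = (sqrt(38) + m_i)/d_i and (m_0, d_0) = (0, 1): a_0 = floor(sqrt(38)) = 6, since 6^2 = 36 <= 38 < 49 = 7^2.
Iterate m_{i+1} = d_i*a_i - m_i, d_{i+1} = (38 - m_{i+1}^2)/d_i, a_{i+1} = floor((a_0 + m_{i+1})/d_{i+1}):
  m_1 = 1*6 - 0 = 6, d_1 = (38 - 6^2)/1 = 2/1 = 2, a_1 = floor((6 + 6)/2) = 6.
  m_2 = 2*6 - 6 = 6, d_2 = (38 - 6^2)/2 = 2/2 = 1, a_2 = floor((6 + 6)/1) = 12.
  m_3 = 1*12 - 6 = 6, d_3 = (38 - 6^2)/1 = 2/1 = 2: (m_3, d_3) = (m_1, d_1) = (6, 2), so from here the quotients repeat a_1, a_2; the period length is 2.
So sqrt(38) = [6; (6, 12)] with period length k = 2.
k is even, so the fundamental solution of x^2 - 38y^2 = 1 is (p_{k-1}, q_{k-1}) = (p_1, q_1); compute convergents through index 1.
Convergents (p_i = a_i*p_{i-1} + p_{i-2}, q_i = a_i*q_{i-1} + q_{i-2} with p_{-2}=0, p_{-1}=1, q_{-2}=1, q_{-1}=0):
  i=0: a_0=6, p_0 = 6*1 + 0 = 6, q_0 = 6*0 + 1 = 1.
  i=1: a_1=6, p_1 = 6*6 + 1 = 37, q_1 = 6*1 + 0 = 6.
Check: 37^2 - 38*6^2 = 1369 - 1368 = 1, so (x, y) = (37, 6) solves the equation, and by the theorem it is the least positive solution.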